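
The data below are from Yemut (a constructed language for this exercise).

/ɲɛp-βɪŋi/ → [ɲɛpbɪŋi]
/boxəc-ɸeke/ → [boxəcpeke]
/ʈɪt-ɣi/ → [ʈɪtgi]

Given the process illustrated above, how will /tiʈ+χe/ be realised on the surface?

The data show progressive manner assimilation: /β/ → [b] after /p/; /ɸ/ → [p] after /c/; /ɣ/ → [g] after /t/. In each pair only manner changes, matching the preceding consonant, while place and voice stay constant.
The rule targets /χ/ (voiceless uvular fricative), which sits after the trigger /ʈ/ (stop).
Changing only its manner to stop gives [q] — the voiceless uvular stop.

[tiʈqe]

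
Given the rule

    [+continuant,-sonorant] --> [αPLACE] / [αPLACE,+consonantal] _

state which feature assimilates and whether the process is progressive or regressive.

The shared variable α links the value of the place features (abbreviated [PLACE]) on the target to the same value on the neighbouring segment, so place is the feature that assimilates.
The conditioning segment sits to the left of the focus bar, meaning the trigger precedes the segment that changes — progressive assimilation.

progressive place assimilation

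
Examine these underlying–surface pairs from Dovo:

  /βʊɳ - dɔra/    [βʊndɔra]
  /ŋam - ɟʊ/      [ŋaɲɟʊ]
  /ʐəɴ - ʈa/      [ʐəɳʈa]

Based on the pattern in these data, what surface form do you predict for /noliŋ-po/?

The data show regressive place assimilation: /ɳ/ → [n] before /d/; /m/ → [ɲ] before /ɟ/; /ɴ/ → [ɳ] before /ʈ/. In each pair only place changes, matching the following consonant, while manner and voice stay constant.
/ŋ/ is a voiced velar nasal. The following trigger /p/ is bilabial, so /ŋ/ must become bilabial as well.
The voiced bilabial nasal is [m], so /ŋ/ → [m].

[nolimpo]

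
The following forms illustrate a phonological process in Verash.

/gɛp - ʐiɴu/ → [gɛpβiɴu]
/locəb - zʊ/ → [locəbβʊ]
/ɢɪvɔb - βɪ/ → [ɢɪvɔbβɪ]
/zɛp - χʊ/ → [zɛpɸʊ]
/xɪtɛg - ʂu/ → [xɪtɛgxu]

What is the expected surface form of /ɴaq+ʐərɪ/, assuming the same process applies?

The data show progressive place assimilation: /ʐ/ → [β] after /p/; /z/ → [β] after /b/; /χ/ → [ɸ] after /p/; /ʂ/ → [x] after /g/. In each pair only place changes, matching the preceding consonant, while manner and voice stay constant.
Nothing changes in [ɢɪvɔbβɪ]: there the adjacent consonants already agree in place (/β/ and /b/ are both bilabial), so this form is consistent with the same rule.
/ʐ/ is a voiced retroflex fricative. The preceding trigger /q/ is uvular, so /ʐ/ must become uvular as well.
A voiced uvular fricative is [ʁ], so the surface segment is [ʁ].

[ɴaqʁərɪ]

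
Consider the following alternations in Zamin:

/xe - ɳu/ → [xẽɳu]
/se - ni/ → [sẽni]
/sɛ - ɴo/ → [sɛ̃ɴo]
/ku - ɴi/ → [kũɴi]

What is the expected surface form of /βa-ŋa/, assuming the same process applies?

[βãŋa]

The data show regressive nasality assimilation (vowel nasalisation): /e/ → [ẽ] before /ɳ/; /e/ → [ẽ] before /n/; /ɛ/ → [ɛ̃] before /ɴ/; /u/ → [ũ] before /ɴ/ — a vowel is nasalised by an immediately following nasal consonant.
The vowel /a/ is adjacent to the following nasal /ŋ/, so it acquires [+nasal] and surfaces as [ã].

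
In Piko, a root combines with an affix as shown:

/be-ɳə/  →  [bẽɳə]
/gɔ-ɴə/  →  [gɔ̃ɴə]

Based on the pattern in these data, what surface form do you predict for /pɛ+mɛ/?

[pɛ̃mɛ]

The data show regressive nasality assimilation (vowel nasalisation): /e/ → [ẽ] before /ɳ/; /ɔ/ → [ɔ̃] before /ɴ/ — a vowel is nasalised by an immediately following nasal consonant.
The vowel /ɛ/ is adjacent to the following nasal /m/, so it acquires [+nasal] and surfaces as [ɛ̃].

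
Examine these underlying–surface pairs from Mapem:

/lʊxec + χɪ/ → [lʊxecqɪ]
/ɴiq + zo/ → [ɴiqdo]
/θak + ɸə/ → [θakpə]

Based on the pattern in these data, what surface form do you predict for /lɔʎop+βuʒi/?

The data show progressive manner assimilation: /χ/ → [q] after /c/; /z/ → [d] after /q/; /ɸ/ → [p] after /k/. In each pair only manner changes, matching the preceding consonant, while place and voice stay constant.
The rule targets /β/ (voiced bilabial fricative), which sits after the trigger /p/ (stop).
A voiced bilabial stop is [b], so the surface segment is [b].

[lɔʎopbuʒi]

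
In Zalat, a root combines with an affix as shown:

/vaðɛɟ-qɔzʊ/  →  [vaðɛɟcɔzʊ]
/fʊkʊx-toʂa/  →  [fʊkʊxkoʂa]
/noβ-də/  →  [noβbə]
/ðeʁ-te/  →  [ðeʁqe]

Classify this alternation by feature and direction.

progressive place assimilation

Comparing underlying and surface forms, /q/ → [c] is the alternation; the neighbouring /ɟ/ is constant.
/q/ is uvular while /ɟ/ is palatal; the output [c] is palatal, matching the trigger — so the feature that spreads is place.
Manner and voice are unchanged, so the assimilation is partial, not total.
The other alternating forms pattern the same way: /t/ → [k] after /x/ (alveolar → velar, matching velar); /d/ → [b] after /β/ (alveolar → bilabial, matching bilabial); /t/ → [q] after /ʁ/ (alveolar → uvular, matching uvular) — only place changes, and always toward the preceding segment.
Since the segment that changes follows the conditioning segment, the assimilation is progressive.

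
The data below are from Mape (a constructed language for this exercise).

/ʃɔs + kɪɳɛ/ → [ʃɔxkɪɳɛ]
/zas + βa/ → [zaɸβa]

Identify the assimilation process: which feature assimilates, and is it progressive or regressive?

Underlying /s/ is realised as [x] next to /k/; /k/ itself does not change.
The change alveolar → velar matches the place of the following /k/, identifying this as place assimilation.
Manner and voice are unchanged, so the assimilation is partial, not total.
The other alternating form patterns the same way: /s/ → [ɸ] before /β/ (alveolar → bilabial, matching bilabial) — only place changes, and always toward the following segment.
The trigger is the following segment, so the direction is regressive (anticipatory).

regressive place assimilation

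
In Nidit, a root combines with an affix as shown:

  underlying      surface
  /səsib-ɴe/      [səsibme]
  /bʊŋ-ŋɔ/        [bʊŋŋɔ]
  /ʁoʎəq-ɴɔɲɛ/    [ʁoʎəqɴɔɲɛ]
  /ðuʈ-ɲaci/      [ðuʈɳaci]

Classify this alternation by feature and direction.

progressive place assimilation

Comparing underlying and surface forms, /ɴ/ → [m] is the alternation; the neighbouring /b/ is constant.
The change uvular → bilabial matches the place of the preceding /b/, identifying this as place assimilation.
Manner and voice are unchanged, so the assimilation is partial, not total.
Checking the remaining alternation: /ɲ/ → [ɳ] after /ʈ/ (palatal → retroflex, matching retroflex) — only place changes, and always toward the preceding segment.
Nothing changes in [bʊŋŋɔ], [ʁoʎəqɴɔɲɛ]: there the adjacent consonants already agree in place (/ŋ/ and /ŋ/ are both velar; /ɴ/ and /q/ are both uvular), so these forms are consistent with the same rule.
The trigger is the preceding segment, so the direction is progressive (perseverative).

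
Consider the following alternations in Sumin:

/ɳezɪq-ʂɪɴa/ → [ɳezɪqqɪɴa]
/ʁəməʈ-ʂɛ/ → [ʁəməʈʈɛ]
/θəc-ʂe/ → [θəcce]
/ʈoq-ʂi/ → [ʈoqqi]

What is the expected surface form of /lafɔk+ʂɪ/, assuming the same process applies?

[lafɔkkɪ]

The data show progressive total assimilation (/ʂ/ → [q] after /q/; /ʂ/ → [ʈ] after /ʈ/; /ʂ/ → [c] after /c/): in every case the target segment becomes identical to its preceding neighbour, copying more than a single feature.
/ʂ/ is the segment targeted by the rule; it sits immediately after /k/, so it assimilates completely and surfaces as [k].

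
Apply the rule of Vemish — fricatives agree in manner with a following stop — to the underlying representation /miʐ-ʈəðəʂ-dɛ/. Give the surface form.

[miɖʈəðəʈdɛ]

/ʐ/ is a voiced retroflex fricative. The following trigger /ʈ/ is a stop, so /ʐ/ must become a stop as well.
A voiced retroflex stop is [ɖ], so the surface segment is [ɖ].
The same rule applies at the second boundary: /ʂ/ → [ʈ] next to /d/.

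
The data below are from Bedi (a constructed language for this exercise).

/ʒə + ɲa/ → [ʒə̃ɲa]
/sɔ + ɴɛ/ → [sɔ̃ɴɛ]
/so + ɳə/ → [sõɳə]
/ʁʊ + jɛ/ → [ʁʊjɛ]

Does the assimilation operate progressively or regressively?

regressive

The vowel /ə/ surfaces as nasalised [ə̃] next to the following nasal /ɲ/ — it has acquired the [+nasal] feature of its neighbour.
The other forms show the same pattern: /ɔ/ → [ɔ̃] before /ɴ/; /o/ → [õ] before /ɳ/ — each time a vowel is nasalised next to a following nasal.
No change occurs in [ʁʊjɛ] because the vowel at the boundary is adjacent to an oral consonant, not a nasal (/ʊ/ next to /j/).
Because the conditioning nasal is to the right of the vowel that changes, the process is regressive (anticipatory).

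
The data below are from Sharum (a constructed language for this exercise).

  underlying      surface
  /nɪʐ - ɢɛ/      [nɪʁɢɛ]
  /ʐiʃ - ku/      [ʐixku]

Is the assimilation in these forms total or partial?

partial assimilation

The segment that alternates is /ʐ/, which surfaces as [ʁ] when adjacent to /ɢ/.
/ʐ/ is retroflex while /ɢ/ is uvular; the output [ʁ] is uvular, matching the trigger — so the feature that spreads is place.
Manner and voice are unchanged, so the assimilation is partial, not total.
The same holds elsewhere in the data: /ʃ/ → [x] before /k/ (postalveolar → velar, matching velar) — only place changes, and always toward the following segment.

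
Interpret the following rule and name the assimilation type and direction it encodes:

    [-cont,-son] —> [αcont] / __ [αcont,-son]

regressive manner assimilation

The shared variable α links the value of [cont] on the target to that of the neighbouring obstruent. [cont] distinguishes stops from fricatives — a manner-of-articulation feature — so this is manner assimilation.
Since the environment is written after the underscore, the trigger follows the target; the direction is regressive.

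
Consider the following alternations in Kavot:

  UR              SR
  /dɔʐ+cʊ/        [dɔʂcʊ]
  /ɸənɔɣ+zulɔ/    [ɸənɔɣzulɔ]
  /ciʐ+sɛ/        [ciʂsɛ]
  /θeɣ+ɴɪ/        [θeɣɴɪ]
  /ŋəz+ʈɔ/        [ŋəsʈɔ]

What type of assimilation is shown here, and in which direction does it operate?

regressive voicing assimilation

Comparing underlying and surface forms, /ʐ/ → [ʂ] is the alternation; the neighbouring /c/ is constant.
The change voiced → voiceless matches the voicing of the following /c/, identifying this as voicing assimilation.
Place and manner are unchanged, so the assimilation is partial, not total.
Checking the remaining alternations: /ʐ/ → [ʂ] before /s/ (voiced → voiceless, matching voiceless); /z/ → [s] before /ʈ/ (voiced → voiceless, matching voiceless) — only voicing changes, and always toward the following segment.
Nothing changes in [ɸənɔɣzulɔ], [θeɣɴɪ]: there the adjacent consonants already agree in voicing (/ɣ/ and /z/ are both voiced; /ɣ/ and /ɴ/ are both voiced), so these forms are consistent with the same rule.
Since the segment that changes precedes the conditioning segment, the assimilation is regressive.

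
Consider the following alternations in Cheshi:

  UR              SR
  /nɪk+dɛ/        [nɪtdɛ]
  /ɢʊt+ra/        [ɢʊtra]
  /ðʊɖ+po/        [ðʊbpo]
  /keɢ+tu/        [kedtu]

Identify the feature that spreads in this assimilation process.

Comparing underlying and surface forms, /k/ → [t] is the alternation; the neighbouring /d/ is constant.
/k/ is velar while /d/ is alveolar; the output [t] is alveolar, matching the trigger — so the feature that spreads is place.
The other alternating forms pattern the same way: /ɖ/ → [b] before /p/ (retroflex → bilabial, matching bilabial); /ɢ/ → [d] before /t/ (uvular → alveolar, matching alveolar) — only place changes, and always toward the following segment.
No alternation appears in [ɢʊtra]: there the adjacent consonants already agree in place (/t/ and /r/ are both alveolar), so this form is consistent with the same rule.

place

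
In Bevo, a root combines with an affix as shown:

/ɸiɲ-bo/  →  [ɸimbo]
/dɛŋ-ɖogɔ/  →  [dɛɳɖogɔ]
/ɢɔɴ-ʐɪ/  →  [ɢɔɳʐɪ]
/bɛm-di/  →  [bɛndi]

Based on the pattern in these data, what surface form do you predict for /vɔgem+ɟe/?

[vɔgeɲɟe]

The data show regressive place assimilation: /ɲ/ → [m] before /b/; /ŋ/ → [ɳ] before /ɖ/; /ɴ/ → [ɳ] before /ʐ/; /m/ → [n] before /d/. In each pair only place changes, matching the following consonant, while manner and voice stay constant.
/m/ is a voiced bilabial nasal. The following trigger /ɟ/ is palatal, so /m/ must become palatal as well.
Changing only its place to palatal gives [ɲ] — the voiced palatal nasal.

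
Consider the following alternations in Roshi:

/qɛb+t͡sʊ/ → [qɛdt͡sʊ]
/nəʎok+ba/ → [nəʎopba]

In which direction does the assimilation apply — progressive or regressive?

Underlying /b/ is realised as [d] next to /t͡s/; /t͡s/ itself does not change.
The change bilabial → alveolar matches the place of the following /t͡s/, identifying this as place assimilation.
The other alternating form patterns the same way: /k/ → [p] before /b/ (velar → bilabial, matching bilabial) — only place changes, and always toward the following segment.
Since the segment that changes precedes the conditioning segment, the assimilation is regressive.

regressive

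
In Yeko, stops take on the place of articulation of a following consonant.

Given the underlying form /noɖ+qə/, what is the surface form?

/ɖ/ is a voiced retroflex stop. The following trigger /q/ is uvular, so /ɖ/ must become uvular as well.
Changing only its place to uvular gives [ɢ] — the voiced uvular stop.

[noɢqə]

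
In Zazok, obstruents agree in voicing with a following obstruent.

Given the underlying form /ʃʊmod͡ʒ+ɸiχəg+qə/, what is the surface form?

The rule targets /d͡ʒ/ (voiced postalveolar affricate), which sits before the trigger /ɸ/ (voiceless).
A voiceless postalveolar affricate is [t͡ʃ], so the surface segment is [t͡ʃ].
The same rule applies at the second boundary: /g/ → [k] next to /q/.

[ʃʊmot͡ʃɸiχəkqə]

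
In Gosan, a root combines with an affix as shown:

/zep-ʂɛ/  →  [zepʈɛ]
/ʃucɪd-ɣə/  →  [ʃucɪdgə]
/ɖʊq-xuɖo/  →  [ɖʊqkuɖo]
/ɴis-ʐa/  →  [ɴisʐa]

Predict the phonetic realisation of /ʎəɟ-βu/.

[ʎəɟbu]

The data show progressive manner assimilation: /ʂ/ → [ʈ] after /p/; /ɣ/ → [g] after /d/; /x/ → [k] after /q/. In each pair only manner changes, matching the preceding consonant, while place and voice stay constant.
Nothing changes in [ɴisʐa]: there the adjacent consonants already agree in manner (/ʐ/ and /s/ are both fricatives), so this form is consistent with the same rule.
/β/ is a voiced bilabial fricative. The preceding trigger /ɟ/ is a stop, so /β/ must become a stop as well.
A voiced bilabial stop is [b], so the surface segment is [b].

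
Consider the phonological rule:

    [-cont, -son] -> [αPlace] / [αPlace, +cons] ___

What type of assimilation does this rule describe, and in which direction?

The shared variable α links the value of the place features (abbreviated [Place]) on the target to the same value on the neighbouring segment, so place is the feature that assimilates.
Since the environment is written before the underscore, the trigger precedes the target; the direction is progressive.

progressive place assimilation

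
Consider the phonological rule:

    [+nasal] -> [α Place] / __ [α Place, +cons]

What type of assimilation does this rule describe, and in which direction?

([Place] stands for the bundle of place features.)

The shared variable α links the value of the place features (abbreviated [Place]) on the target to the same value on the neighbouring segment, so place is the feature that assimilates.
Since the environment is written after the underscore, the trigger follows the target; the direction is regressive.

regressive place assimilation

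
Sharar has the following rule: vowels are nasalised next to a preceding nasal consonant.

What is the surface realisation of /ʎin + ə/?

[ʎinə̃]

The vowel /ə/ is adjacent to the preceding nasal /n/, so it acquires [+nasal] and surfaces as [ə̃].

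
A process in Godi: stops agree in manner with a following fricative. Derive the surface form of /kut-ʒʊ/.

The rule targets /t/ (voiceless alveolar stop), which sits before the trigger /ʒ/ (fricative).
The voiceless alveolar fricative is [s], so /t/ → [s].

[kusʒʊ]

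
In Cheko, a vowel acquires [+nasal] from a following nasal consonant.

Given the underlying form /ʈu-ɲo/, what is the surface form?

[ʈũɲo]

The vowel /u/ is adjacent to the following nasal /ɲ/, so it acquires [+nasal] and surfaces as [ũ].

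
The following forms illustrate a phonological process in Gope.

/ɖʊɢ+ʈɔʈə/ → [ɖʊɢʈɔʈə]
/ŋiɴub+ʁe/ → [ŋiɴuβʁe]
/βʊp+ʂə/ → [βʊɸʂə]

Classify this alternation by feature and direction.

regressive manner assimilation

Comparing underlying and surface forms, /b/ → [β] is the alternation; the neighbouring /ʁ/ is constant.
The change stop → fricative matches the manner of the following /ʁ/, identifying this as manner assimilation.
Place and voice are unchanged, so the assimilation is partial, not total.
The same holds elsewhere in the data: /p/ → [ɸ] before /ʂ/ (stop → fricative, matching a fricative) — only manner changes, and always toward the following segment.
Nothing changes in [ɖʊɢʈɔʈə]: there the adjacent consonants already agree in manner (/ɢ/ and /ʈ/ are both stops), so this form is consistent with the same rule.
Since the segment that changes precedes the conditioning segment, the assimilation is regressive.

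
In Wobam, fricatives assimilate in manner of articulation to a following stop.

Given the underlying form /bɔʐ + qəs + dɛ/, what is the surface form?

/ʐ/ is a voiced retroflex fricative. The following trigger /q/ is a stop, so /ʐ/ must become a stop as well.
Changing only its manner to stop gives [ɖ] — the voiced retroflex stop.
At the second juncture, /s/ likewise becomes [t] adjacent to /d/.

[bɔɖqətdɛ]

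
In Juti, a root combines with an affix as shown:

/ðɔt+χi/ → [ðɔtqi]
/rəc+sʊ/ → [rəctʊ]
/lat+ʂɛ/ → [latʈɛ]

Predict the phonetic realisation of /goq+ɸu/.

[goqpu]

The data show progressive manner assimilation: /χ/ → [q] after /t/; /s/ → [t] after /c/; /ʂ/ → [ʈ] after /t/. In each pair only manner changes, matching the preceding consonant, while place and voice stay constant.
The rule targets /ɸ/ (voiceless bilabial fricative), which sits after the trigger /q/ (stop).
The voiceless bilabial stop is [p], so /ɸ/ → [p].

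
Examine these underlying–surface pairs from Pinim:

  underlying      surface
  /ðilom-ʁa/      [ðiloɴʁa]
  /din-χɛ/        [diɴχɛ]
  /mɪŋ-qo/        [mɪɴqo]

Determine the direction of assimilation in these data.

Comparing underlying and surface forms, /m/ → [ɴ] is the alternation; the neighbouring /ʁ/ is constant.
/m/ is bilabial while /ʁ/ is uvular; the output [ɴ] is uvular, matching the trigger — so the feature that spreads is place.
Checking the remaining alternations: /n/ → [ɴ] before /χ/ (alveolar → uvular, matching uvular); /ŋ/ → [ɴ] before /q/ (velar → uvular, matching uvular) — only place changes, and always toward the following segment.
The trigger is the following segment, so the direction is regressive (anticipatory).

regressive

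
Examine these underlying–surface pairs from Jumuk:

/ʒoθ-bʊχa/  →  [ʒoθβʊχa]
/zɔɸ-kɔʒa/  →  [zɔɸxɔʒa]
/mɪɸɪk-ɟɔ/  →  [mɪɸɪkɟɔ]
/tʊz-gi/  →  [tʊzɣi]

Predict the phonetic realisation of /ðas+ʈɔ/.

[ðasʂɔ]

The data show progressive manner assimilation: /b/ → [β] after /θ/; /k/ → [x] after /ɸ/; /g/ → [ɣ] after /z/. In each pair only manner changes, matching the preceding consonant, while place and voice stay constant.
No alternation appears in [mɪɸɪkɟɔ]: there the adjacent consonants already agree in manner (/ɟ/ and /k/ are both stops), so this form is consistent with the same rule.
/ʈ/ is a voiceless retroflex stop. The preceding trigger /s/ is a fricative, so /ʈ/ must become a fricative as well.
The voiceless retroflex fricative is [ʂ], so /ʈ/ → [ʂ].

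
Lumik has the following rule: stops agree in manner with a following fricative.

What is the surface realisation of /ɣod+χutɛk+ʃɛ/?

[ɣozχutɛxʃɛ]

The rule targets /d/ (voiced alveolar stop), which sits before the trigger /χ/ (fricative).
Changing only its manner to fricative gives [z] — the voiced alveolar fricative.
The same rule applies at the second boundary: /k/ → [x] next to /ʃ/.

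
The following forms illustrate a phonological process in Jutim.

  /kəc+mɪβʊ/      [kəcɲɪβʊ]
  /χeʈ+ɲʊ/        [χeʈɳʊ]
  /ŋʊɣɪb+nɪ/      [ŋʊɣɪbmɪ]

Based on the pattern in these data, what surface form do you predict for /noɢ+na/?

[noɢɴa]

The data show progressive place assimilation: /m/ → [ɲ] after /c/; /ɲ/ → [ɳ] after /ʈ/; /n/ → [m] after /b/. In each pair only place changes, matching the preceding consonant, while manner and voice stay constant.
/n/ is a voiced alveolar nasal. The preceding trigger /ɢ/ is uvular, so /n/ must become uvular as well.
The voiced uvular nasal is [ɴ], so /n/ → [ɴ].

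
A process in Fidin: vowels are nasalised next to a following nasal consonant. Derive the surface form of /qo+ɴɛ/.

[qõɴɛ]

The vowel /o/ is adjacent to the following nasal /ɴ/, so it acquires [+nasal] and surfaces as [õ].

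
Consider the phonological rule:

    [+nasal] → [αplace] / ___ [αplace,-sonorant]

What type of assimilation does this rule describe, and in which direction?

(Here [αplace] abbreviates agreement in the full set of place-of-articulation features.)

regressive place assimilation

The rule copies the place features (abbreviated [place]) from the environment onto the target, so the assimilating feature is place.
Since the environment is written after the underscore, the trigger follows the target; the direction is regressive.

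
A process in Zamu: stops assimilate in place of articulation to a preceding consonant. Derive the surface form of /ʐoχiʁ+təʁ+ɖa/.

The rule targets /t/ (voiceless alveolar stop), which sits after the trigger /ʁ/ (uvular).
A voiceless uvular stop is [q], so the surface segment is [q].
The same rule applies at the second boundary: /ɖ/ → [ɢ] next to /ʁ/.

[ʐoχiʁqəʁɢa]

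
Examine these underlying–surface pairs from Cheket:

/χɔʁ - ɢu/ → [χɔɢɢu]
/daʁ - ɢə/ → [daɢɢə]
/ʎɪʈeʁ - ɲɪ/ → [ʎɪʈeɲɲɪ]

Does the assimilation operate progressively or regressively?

Underlying /ʁ/ is realised as [ɢ] next to /ɢ/; /ɢ/ itself does not change.
The output [ɢ] is identical to the trigger /ɢ/ — every feature (place, manner, voicing) has been copied — so this is total assimilation.
The remaining alternation confirms this: /ʁ/ → [ɲ] before /ɲ/ — in each case the output is a copy of the following consonant.
The trigger is the following segment, so the direction is regressive (anticipatory).

regressive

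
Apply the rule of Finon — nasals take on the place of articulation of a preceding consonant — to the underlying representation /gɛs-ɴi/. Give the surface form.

The rule targets /ɴ/ (voiced uvular nasal), which sits after the trigger /s/ (alveolar).
Changing only its place to alveolar gives [n] — the voiced alveolar nasal.

[gɛsni]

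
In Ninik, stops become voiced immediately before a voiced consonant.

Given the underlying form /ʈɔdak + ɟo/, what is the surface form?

[ʈɔdagɟo]

The rule targets /k/ (voiceless velar stop), which sits before the trigger /ɟ/ (voiced).
A voiced velar stop is [g], so the surface segment is [g].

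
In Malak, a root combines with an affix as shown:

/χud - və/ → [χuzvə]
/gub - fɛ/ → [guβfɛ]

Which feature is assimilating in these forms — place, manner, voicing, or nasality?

manner

Comparing underlying and surface forms, /d/ → [z] is the alternation; the neighbouring /v/ is constant.
The change stop → fricative matches the manner of the following /v/, identifying this as manner assimilation.
Checking the remaining alternation: /b/ → [β] before /f/ (stop → fricative, matching a fricative) — only manner changes, and always toward the following segment.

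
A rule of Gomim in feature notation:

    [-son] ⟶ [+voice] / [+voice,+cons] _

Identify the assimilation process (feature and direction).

progressive voicing assimilation

The structural change is [+voice], and the conditioning segment [+voice,+cons] (a voiced consonant) is itself voiced, so the target comes to share the voicing of its neighbour — voicing assimilation.
The conditioning segment sits to the left of the focus bar, meaning the trigger precedes the segment that changes — progressive assimilation.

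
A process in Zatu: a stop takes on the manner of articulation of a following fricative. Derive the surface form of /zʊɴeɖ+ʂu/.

[zʊɴeʐʂu]

The rule targets /ɖ/ (voiced retroflex stop), which sits before the trigger /ʂ/ (fricative).
Changing only its manner to fricative gives [ʐ] — the voiced retroflex fricative.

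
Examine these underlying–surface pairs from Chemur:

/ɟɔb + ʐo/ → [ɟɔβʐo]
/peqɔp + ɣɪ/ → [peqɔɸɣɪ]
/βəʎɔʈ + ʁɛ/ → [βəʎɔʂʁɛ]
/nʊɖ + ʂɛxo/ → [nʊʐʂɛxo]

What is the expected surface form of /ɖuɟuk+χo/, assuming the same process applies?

[ɖuɟuxχo]

The data show regressive manner assimilation: /b/ → [β] before /ʐ/; /p/ → [ɸ] before /ɣ/; /ʈ/ → [ʂ] before /ʁ/; /ɖ/ → [ʐ] before /ʂ/. In each pair only manner changes, matching the following consonant, while place and voice stay constant.
The rule targets /k/ (voiceless velar stop), which sits before the trigger /χ/ (fricative).
The voiceless velar fricative is [x], so /k/ → [x].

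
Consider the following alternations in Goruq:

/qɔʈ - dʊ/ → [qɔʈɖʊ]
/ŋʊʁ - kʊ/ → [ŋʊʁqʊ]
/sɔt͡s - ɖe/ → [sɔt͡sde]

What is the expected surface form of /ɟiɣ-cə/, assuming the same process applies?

[ɟiɣkə]

The data show progressive place assimilation: /d/ → [ɖ] after /ʈ/; /k/ → [q] after /ʁ/; /ɖ/ → [d] after /t͡s/. In each pair only place changes, matching the preceding consonant, while manner and voice stay constant.
/c/ is a voiceless palatal stop. The preceding trigger /ɣ/ is velar, so /c/ must become velar as well.
Changing only its place to velar gives [k] — the voiceless velar stop.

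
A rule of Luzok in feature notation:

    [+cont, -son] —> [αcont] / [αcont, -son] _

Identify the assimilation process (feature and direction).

The rule copies [cont] (continuancy) from the environment onto the target fricatives; since [±cont] encodes the stop/fricative manner contrast, the assimilating dimension is manner.
The conditioning segment sits to the left of the focus bar, meaning the trigger precedes the segment that changes — progressive assimilation.

progressive manner assimilation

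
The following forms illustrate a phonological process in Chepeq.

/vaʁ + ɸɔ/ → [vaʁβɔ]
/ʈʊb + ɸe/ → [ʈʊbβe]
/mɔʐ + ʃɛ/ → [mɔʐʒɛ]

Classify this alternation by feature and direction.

progressive voicing assimilation

Underlying /ɸ/ is realised as [β] next to /ʁ/; /ʁ/ itself does not change.
The change voiceless → voiced matches the voicing of the preceding /ʁ/, identifying this as voicing assimilation.
Place and manner are unchanged, so the assimilation is partial, not total.
The other alternating forms pattern the same way: /ɸ/ → [β] after /b/ (voiceless → voiced, matching voiced); /ʃ/ → [ʒ] after /ʐ/ (voiceless → voiced, matching voiced) — only voicing changes, and always toward the preceding segment.
Since the segment that changes follows the conditioning segment, the assimilation is progressive.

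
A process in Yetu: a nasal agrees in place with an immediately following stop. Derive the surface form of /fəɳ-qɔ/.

[fəɴqɔ]

/ɳ/ is a voiced retroflex nasal. The following trigger /q/ is uvular, so /ɳ/ must become uvular as well.
The voiced uvular nasal is [ɴ], so /ɳ/ → [ɴ].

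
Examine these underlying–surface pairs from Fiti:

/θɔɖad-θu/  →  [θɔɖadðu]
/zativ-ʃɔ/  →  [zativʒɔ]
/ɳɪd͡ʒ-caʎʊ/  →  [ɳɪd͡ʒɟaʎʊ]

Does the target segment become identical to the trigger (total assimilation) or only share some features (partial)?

partial assimilation

Underlying /θ/ is realised as [ð] next to /d/; /d/ itself does not change.
/θ/ is voiceless while /d/ is voiced; the output [ð] is voiced, matching the trigger — so the feature that spreads is voicing.
Place and manner are unchanged, so the assimilation is partial, not total.
The same holds elsewhere in the data: /ʃ/ → [ʒ] after /v/ (voiceless → voiced, matching voiced); /c/ → [ɟ] after /d͡ʒ/ (voiceless → voiced, matching voiced) — only voicing changes, and always toward the preceding segment.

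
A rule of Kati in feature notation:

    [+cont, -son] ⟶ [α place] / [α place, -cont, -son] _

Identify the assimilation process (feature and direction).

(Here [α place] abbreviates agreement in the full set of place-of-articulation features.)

The rule copies the place features (abbreviated [place]) from the environment onto the target, so the assimilating feature is place.
The conditioning segment sits to the left of the focus bar, meaning the trigger precedes the segment that changes — progressive assimilation.

progressive place assimilation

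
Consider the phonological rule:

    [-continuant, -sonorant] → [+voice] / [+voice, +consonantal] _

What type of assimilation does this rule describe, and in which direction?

The target ([-continuant, -sonorant], stops) acquires [+voice] next to a voiced consonant ([+voice, +consonantal]) — it takes on the voicing of its neighbour, so the feature that spreads is voicing.
The conditioning segment sits to the left of the focus bar, meaning the trigger precedes the segment that changes — progressive assimilation.

progressive voicing assimilation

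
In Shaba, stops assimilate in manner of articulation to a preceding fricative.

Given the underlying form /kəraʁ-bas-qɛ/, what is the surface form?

/b/ is a voiced bilabial stop. The preceding trigger /ʁ/ is a fricative, so /b/ must become a fricative as well.
The voiced bilabial fricative is [β], so /b/ → [β].
At the second juncture, /q/ likewise becomes [χ] adjacent to /s/.

[kəraʁβasχɛ]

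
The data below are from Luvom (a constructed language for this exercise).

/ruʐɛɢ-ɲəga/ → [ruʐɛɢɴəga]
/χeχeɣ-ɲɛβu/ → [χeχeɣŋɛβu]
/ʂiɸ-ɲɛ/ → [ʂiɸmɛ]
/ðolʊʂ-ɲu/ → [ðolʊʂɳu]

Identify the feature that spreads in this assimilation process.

place

The segment that alternates is /ɲ/, which surfaces as [ɴ] when adjacent to /ɢ/.
/ɲ/ is palatal while /ɢ/ is uvular; the output [ɴ] is uvular, matching the trigger — so the feature that spreads is place.
The other alternating forms pattern the same way: /ɲ/ → [ŋ] after /ɣ/ (palatal → velar, matching velar); /ɲ/ → [m] after /ɸ/ (palatal → bilabial, matching bilabial); /ɲ/ → [ɳ] after /ʂ/ (palatal → retroflex, matching retroflex) — only place changes, and always toward the preceding segment.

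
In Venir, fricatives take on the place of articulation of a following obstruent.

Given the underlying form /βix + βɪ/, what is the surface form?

[βiɸβɪ]

/x/ is a voiceless velar fricative. The following trigger /β/ is bilabial, so /x/ must become bilabial as well.
Changing only its place to bilabial gives [ɸ] — the voiceless bilabial fricative.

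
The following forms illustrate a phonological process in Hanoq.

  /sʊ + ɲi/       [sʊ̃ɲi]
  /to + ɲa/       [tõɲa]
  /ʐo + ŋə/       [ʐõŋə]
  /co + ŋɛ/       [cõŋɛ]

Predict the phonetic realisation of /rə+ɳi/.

[rə̃ɳi]

The data show regressive nasality assimilation (vowel nasalisation): /ʊ/ → [ʊ̃] before /ɲ/; /o/ → [õ] before /ɲ/; /o/ → [õ] before /ŋ/ — a vowel is nasalised by an immediately following nasal consonant.
/ə/ sits next to the nasal /ɳ/ and is therefore nasalised to [ə̃].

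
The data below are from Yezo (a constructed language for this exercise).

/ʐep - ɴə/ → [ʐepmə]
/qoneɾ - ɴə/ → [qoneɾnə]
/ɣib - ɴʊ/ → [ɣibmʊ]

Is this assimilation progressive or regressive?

progressive

The segment that alternates is /ɴ/, which surfaces as [m] when adjacent to /p/.
The change uvular → bilabial matches the place of the preceding /p/, identifying this as place assimilation.
Checking the remaining alternations: /ɴ/ → [n] after /ɾ/ (uvular → alveolar, matching alveolar); /ɴ/ → [m] after /b/ (uvular → bilabial, matching bilabial) — only place changes, and always toward the preceding segment.
The trigger is the preceding segment, so the direction is progressive (perseverative).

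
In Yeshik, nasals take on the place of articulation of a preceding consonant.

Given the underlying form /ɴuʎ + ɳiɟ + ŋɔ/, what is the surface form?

The rule targets /ɳ/ (voiced retroflex nasal), which sits after the trigger /ʎ/ (palatal).
The voiced palatal nasal is [ɲ], so /ɳ/ → [ɲ].
At the second juncture, /ŋ/ likewise becomes [ɲ] adjacent to /ɟ/.

[ɴuʎɲiɟɲɔ]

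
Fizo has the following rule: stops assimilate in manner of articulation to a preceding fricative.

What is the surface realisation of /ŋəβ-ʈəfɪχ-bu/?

[ŋəβʂəfɪχβu]

/ʈ/ is a voiceless retroflex stop. The preceding trigger /β/ is a fricative, so /ʈ/ must become a fricative as well.
Changing only its manner to fricative gives [ʂ] — the voiceless retroflex fricative.
The same rule applies at the second boundary: /b/ → [β] next to /χ/.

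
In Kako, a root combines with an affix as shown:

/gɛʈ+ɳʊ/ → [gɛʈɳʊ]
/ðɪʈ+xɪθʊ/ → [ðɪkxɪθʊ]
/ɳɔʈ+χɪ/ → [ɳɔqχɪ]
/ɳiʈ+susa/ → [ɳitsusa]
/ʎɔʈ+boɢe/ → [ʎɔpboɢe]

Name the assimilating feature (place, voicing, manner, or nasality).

Underlying /ʈ/ is realised as [k] next to /x/; /x/ itself does not change.
/ʈ/ is retroflex while /x/ is velar; the output [k] is velar, matching the trigger — so the feature that spreads is place.
The other alternating forms pattern the same way: /ʈ/ → [q] before /χ/ (retroflex → uvular, matching uvular); /ʈ/ → [t] before /s/ (retroflex → alveolar, matching alveolar); /ʈ/ → [p] before /b/ (retroflex → bilabial, matching bilabial) — only place changes, and always toward the following segment.
Nothing changes in [gɛʈɳʊ]: there the adjacent consonants already agree in place (/ʈ/ and /ɳ/ are both retroflex), so this form is consistent with the same rule.

place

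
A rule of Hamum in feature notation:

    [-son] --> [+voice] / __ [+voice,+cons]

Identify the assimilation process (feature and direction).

The structural change is [+voice], and the conditioning segment [+voice,+cons] (a voiced consonant) is itself voiced, so the target comes to share the voicing of its neighbour — voicing assimilation.
Since the environment is written after the underscore, the trigger follows the target; the direction is regressive.

regressive voicing assimilation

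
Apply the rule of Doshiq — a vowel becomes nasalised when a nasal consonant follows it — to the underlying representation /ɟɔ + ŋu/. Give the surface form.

[ɟɔ̃ŋu]

/ɔ/ sits next to the nasal /ŋ/ and is therefore nasalised to [ɔ̃].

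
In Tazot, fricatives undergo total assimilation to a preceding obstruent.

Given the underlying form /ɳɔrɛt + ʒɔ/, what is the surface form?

[ɳɔrɛttɔ]

/ʒ/ is the segment targeted by the rule; it sits immediately after /t/, so it assimilates completely and surfaces as [t].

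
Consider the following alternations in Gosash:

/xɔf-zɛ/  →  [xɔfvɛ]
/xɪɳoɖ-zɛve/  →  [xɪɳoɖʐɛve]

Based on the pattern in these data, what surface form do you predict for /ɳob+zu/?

The data show progressive place assimilation: /z/ → [v] after /f/; /z/ → [ʐ] after /ɖ/. In each pair only place changes, matching the preceding consonant, while manner and voice stay constant.
/z/ is a voiced alveolar fricative. The preceding trigger /b/ is bilabial, so /z/ must become bilabial as well.
Changing only its place to bilabial gives [β] — the voiced bilabial fricative.

[ɳobβu]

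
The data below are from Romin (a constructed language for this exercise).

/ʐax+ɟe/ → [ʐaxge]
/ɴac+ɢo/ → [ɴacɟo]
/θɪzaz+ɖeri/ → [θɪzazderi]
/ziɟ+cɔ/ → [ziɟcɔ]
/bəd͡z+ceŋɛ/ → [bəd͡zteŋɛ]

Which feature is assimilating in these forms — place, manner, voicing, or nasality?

The segment that alternates is /ɟ/, which surfaces as [g] when adjacent to /x/.
The change palatal → velar matches the place of the preceding /x/, identifying this as place assimilation.
The other alternating forms pattern the same way: /ɢ/ → [ɟ] after /c/ (uvular → palatal, matching palatal); /ɖ/ → [d] after /z/ (retroflex → alveolar, matching alveolar); /c/ → [t] after /d͡z/ (palatal → alveolar, matching alveolar) — only place changes, and always toward the preceding segment.
No alternation appears in [ziɟcɔ]: there the adjacent consonants already agree in place (/c/ and /ɟ/ are both palatal), so this form is consistent with the same rule.

place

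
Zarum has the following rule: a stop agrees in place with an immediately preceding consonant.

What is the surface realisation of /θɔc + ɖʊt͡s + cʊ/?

[θɔcɟʊt͡stʊ]

The rule targets /ɖ/ (voiced retroflex stop), which sits after the trigger /c/ (palatal).
The voiced palatal stop is [ɟ], so /ɖ/ → [ɟ].
At the second juncture, /c/ likewise becomes [t] adjacent to /t͡s/.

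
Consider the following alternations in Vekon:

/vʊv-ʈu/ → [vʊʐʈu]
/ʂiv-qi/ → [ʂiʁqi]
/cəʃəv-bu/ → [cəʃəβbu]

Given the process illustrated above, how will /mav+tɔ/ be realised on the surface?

[maztɔ]

The data show regressive place assimilation: /v/ → [ʐ] before /ʈ/; /v/ → [ʁ] before /q/; /v/ → [β] before /b/. In each pair only place changes, matching the following consonant, while manner and voice stay constant.
The rule targets /v/ (voiced labiodental fricative), which sits before the trigger /t/ (alveolar).
A voiced alveolar fricative is [z], so the surface segment is [z].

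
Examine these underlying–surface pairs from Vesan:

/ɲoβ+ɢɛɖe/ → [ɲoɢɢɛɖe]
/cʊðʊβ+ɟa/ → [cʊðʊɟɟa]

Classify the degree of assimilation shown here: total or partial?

total assimilation

Underlying /β/ is realised as [ɢ] next to /ɢ/; /ɢ/ itself does not change.
The output [ɢ] is identical to the trigger /ɢ/ — every feature (place, manner, voicing) has been copied — so this is total assimilation.
The other form behaves the same way: /β/ → [ɟ] before /ɟ/ — in each case the output is a copy of the following consonant.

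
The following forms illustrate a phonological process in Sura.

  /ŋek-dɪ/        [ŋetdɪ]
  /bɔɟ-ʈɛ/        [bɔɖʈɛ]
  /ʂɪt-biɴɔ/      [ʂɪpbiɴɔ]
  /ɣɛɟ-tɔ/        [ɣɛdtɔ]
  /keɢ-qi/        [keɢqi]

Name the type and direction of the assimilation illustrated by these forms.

regressive place assimilation

Underlying /k/ is realised as [t] next to /d/; /d/ itself does not change.
The change velar → alveolar matches the place of the following /d/, identifying this as place assimilation.
Manner and voice are unchanged, so the assimilation is partial, not total.
Checking the remaining alternations: /ɟ/ → [ɖ] before /ʈ/ (palatal → retroflex, matching retroflex); /t/ → [p] before /b/ (alveolar → bilabial, matching bilabial); /ɟ/ → [d] before /t/ (palatal → alveolar, matching alveolar) — only place changes, and always toward the following segment.
Nothing changes in [keɢqi]: there the adjacent consonants already agree in place (/ɢ/ and /q/ are both uvular), so this form is consistent with the same rule.
Since the segment that changes precedes the conditioning segment, the assimilation is regressive.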